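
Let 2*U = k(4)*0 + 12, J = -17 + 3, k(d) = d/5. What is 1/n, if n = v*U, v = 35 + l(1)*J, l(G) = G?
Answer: 1/126 ≈ 0.0079365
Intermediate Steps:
k(d) = d/5 (k(d) = d*(⅕) = d/5)
J = -14
U = 6 (U = (((⅕)*4)*0 + 12)/2 = ((⅘)*0 + 12)/2 = (0 + 12)/2 = (½)*12 = 6)
v = 21 (v = 35 + 1*(-14) = 35 - 14 = 21)
n = 126 (n = 21*6 = 126)
1/n = 1/126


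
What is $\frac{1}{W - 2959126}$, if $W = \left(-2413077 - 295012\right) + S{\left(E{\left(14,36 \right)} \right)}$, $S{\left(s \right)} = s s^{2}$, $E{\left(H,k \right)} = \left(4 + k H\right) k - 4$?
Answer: $\frac{1}{6112420663089} \approx 1.636 \cdot 10^{-13}$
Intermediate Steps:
$E{\left(H,k \right)} = -4 + k \left(4 + H k\right)$ ($E{\left(H,k \right)} = \left(4 + H k\right) k - 4 = k \left(4 + H k\right) - 4 = -4 + k \left(4 + H k\right)$)
$S{\left(s \right)} = s^{3}$
$W = 6112423622215$ ($W = \left(-2413077 - 295012\right) + \left(-4 + 4 \cdot 36 + 14 \cdot 36^{2}\right)^{3} = -2708089 + \left(-4 + 144 + 14 \cdot 1296\right)^{3} = -2708089 + \left(-4 + 144 + 18144\right)^{3} = -2708089 + 18284^{3} = -2708089 + 6112426330304 = 6112423622215$)
$\frac{1}{W - 2959126} = \frac{1}{6112423622215 - 2959126} = \frac{1}{6112420663089}$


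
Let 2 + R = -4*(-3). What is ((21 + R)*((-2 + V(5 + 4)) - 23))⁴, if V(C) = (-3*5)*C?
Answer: 605238722560000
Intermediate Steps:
V(C) = -15*C
R = 10 (R = -2 - 4*(-3) = -2 + 12 = 10)
((21 + R)*((-2 + V(5 + 4)) - 23))⁴ = ((21 + 10)*((-2 - 15*(5 + 4)) - 23))⁴ = (31*((-2 - 15*9) - 23))⁴ = (31*((-2 - 135) - 23))⁴ = (31*(-137 - 23))⁴ = (31*(-160))⁴ = (-4960)⁴ = 605238722560000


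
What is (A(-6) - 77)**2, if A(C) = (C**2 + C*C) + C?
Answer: 121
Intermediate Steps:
A(C) = C + 2*C**2 (A(C) = (C**2 + C**2) + C = 2*C**2 + C = C + 2*C**2)
(A(-6) - 77)**2 = (-6*(1 + 2*(-6)) - 77)**2 = (-6*(1 - 12) - 77)**2 = (-6*(-11) - 77)**2 = (66 - 77)**2 = (-11)**2 = 121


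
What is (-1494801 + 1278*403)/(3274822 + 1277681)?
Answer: -326589/1517501 ≈ -0.21521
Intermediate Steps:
(-1494801 + 1278*403)/(3274822 + 1277681) = (-1494801 + 515034)/4552503 = -979767*1/4552503 = -326589/1517501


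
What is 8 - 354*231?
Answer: -81766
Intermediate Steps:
8 - 354*231 = 8 - 81774 = -81766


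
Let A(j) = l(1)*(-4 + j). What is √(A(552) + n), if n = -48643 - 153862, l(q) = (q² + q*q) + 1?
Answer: I*√200861 ≈ 448.18*I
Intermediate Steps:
l(q) = 1 + 2*q² (l(q) = (q² + q²) + 1 = 2*q² + 1 = 1 + 2*q²)
A(j) = -12 + 3*j (A(j) = (1 + 2*1²)*(-4 + j) = (1 + 2*1)*(-4 + j) = (1 + 2)*(-4 + j) = 3*(-4 + j) = -12 + 3*j)
n = -202505
√(A(552) + n) = √((-12 + 3*552) - 202505) = √((-12 + 1656) - 202505) = √(1644 - 202505) = √(-200861) = I*√200861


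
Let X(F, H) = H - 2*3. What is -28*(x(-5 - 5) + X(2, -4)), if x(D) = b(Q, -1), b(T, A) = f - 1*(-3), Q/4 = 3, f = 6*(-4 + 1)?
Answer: 700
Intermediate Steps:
f = -18 (f = 6*(-3) = -18)
Q = 12 (Q = 4*3 = 12)
b(T, A) = -15 (b(T, A) = -18 - 1*(-3) = -18 + 3 = -15)
X(F, H) = -6 + H (X(F, H) = H - 6 = -6 + H)
x(D) = -15
-28*(x(-5 - 5) + X(2, -4)) = -28*(-15 + (-6 - 4)) = -28*(-15 - 10) = -28*(-25) = 700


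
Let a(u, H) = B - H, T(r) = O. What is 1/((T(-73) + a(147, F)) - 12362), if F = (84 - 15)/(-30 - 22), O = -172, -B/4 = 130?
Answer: -52/678739 ≈ -7.6613e-5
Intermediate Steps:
B = -520 (B = -4*130 = -520)
T(r) = -172
F = -69/52 (F = 69/(-52) = 69*(-1/52) = -69/52 ≈ -1.3269)
a(u, H) = -520 - H
1/((T(-73) + a(147, F)) - 12362) = 1/((-172 + (-520 - 1*(-69/52))) - 12362) = 1/((-172 + (-520 + 69/52)) - 12362) = 1/((-172 - 26971/52) - 12362) = 1/(-35915/52 - 12362) = 1/(-678739/52) = -52/678739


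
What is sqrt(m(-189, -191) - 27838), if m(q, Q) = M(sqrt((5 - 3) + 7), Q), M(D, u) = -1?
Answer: I*sqrt(27839) ≈ 166.85*I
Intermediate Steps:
m(q, Q) = -1
sqrt(m(-189, -191) - 27838) = sqrt(-1 - 27838) = sqrt(-27839) = I*sqrt(27839)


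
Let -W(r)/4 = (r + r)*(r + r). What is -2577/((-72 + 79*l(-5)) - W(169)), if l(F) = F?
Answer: -2577/456509 ≈ -0.0056450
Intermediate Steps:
W(r) = -16*r² (W(r) = -4*(r + r)*(r + r) = -4*2*r*2*r = -16*r²)
-2577/((-72 + 79*l(-5)) - W(169)) = -2577/((-72 + 79*(-5)) - (-16)*169²) = -2577/((-72 - 395) - (-16)*28561) = -2577/(-467 - 1*(-456976)) = -2577/(-467 + 456976) = -2577/456509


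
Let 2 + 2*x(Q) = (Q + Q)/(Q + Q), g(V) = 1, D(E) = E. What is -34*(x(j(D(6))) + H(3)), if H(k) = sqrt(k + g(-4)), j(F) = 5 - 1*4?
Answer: -51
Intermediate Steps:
j(F) = 1 (j(F) = 5 - 4 = 1)
H(k) = sqrt(1 + k) (H(k) = sqrt(k + 1) = sqrt(1 + k))
x(Q) = -1/2 (x(Q) = -1 + ((Q + Q)/(Q + Q))/2 = -1 + ((2*Q)/((2*Q)))/2 = -1 + ((2*Q)*(1/(2*Q)))/2 = -1 + (1/2)*1 = -1 + 1/2 = -1/2)
-34*(x(j(D(6))) + H(3)) = -34*(-1/2 + sqrt(1 + 3)) = -34*(-1/2 + sqrt(4)) = -34*(-1/2 + 2) = -34*3/2 = -51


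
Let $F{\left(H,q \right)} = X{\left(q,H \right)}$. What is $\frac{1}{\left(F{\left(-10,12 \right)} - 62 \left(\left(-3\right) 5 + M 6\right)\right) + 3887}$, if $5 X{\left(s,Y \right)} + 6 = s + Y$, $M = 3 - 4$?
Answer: $\frac{5}{25941} \approx 0.00019275$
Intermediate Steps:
$M = -1$ ($M = 3 - 4 = -1$)
$X{\left(s,Y \right)} = - \frac{6}{5} + \frac{Y}{5} + \frac{s}{5}$ ($X{\left(s,Y \right)} = - \frac{6}{5} + \frac{s + Y}{5} = - \frac{6}{5} + \frac{Y + s}{5} = - \frac{6}{5} + \left(\frac{Y}{5} + \frac{s}{5}\right) = - \frac{6}{5} + \frac{Y}{5} + \frac{s}{5}$)
$F{\left(H,q \right)} = - \frac{6}{5} + \frac{H}{5} + \frac{q}{5}$
$\frac{1}{\left(F{\left(-10,12 \right)} - 62 \left(\left(-3\right) 5 + M 6\right)\right) + 3887} = \frac{1}{\left(\left(- \frac{6}{5} + \frac{1}{5} \left(-10\right) + \frac{1}{5} \cdot 12\right) - 62 \left(\left(-3\right) 5 - 6\right)\right) + 3887} = \frac{1}{\left(\left(- \frac{6}{5} - 2 + \frac{12}{5}\right) - 62 \left(-15 - 6\right)\right) + 3887} = \frac{1}{\left(- \frac{4}{5} - -1302\right) + 3887} = \frac{1}{\left(- \frac{4}{5} + 1302\right) + 3887} = \frac{1}{\frac{6506}{5} + 3887} = \frac{1}{\frac{25941}{5}} = \frac{5}{25941}$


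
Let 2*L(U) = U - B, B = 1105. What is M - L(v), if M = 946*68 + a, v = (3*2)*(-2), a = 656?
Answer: 131085/2 ≈ 65543.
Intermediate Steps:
v = -12 (v = 6*(-2) = -12)
L(U) = -1105/2 + U/2 (L(U) = (U - 1*1105)/2 = (U - 1105)/2 = (-1105 + U)/2 = -1105/2 + U/2)
M = 64984 (M = 946*68 + 656 = 64328 + 656 = 64984)
M - L(v) = 64984 - (-1105/2 + (½)*(-12)) = 64984 - (-1105/2 - 6) = 64984 - 1*(-1117/2) = 64984 + 1117/2 = 131085/2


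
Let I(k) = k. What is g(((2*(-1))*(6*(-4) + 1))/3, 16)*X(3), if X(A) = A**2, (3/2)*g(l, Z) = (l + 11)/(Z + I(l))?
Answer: 237/47 ≈ 5.0426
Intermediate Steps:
g(l, Z) = 2*(11 + l)/(3*(Z + l)) (g(l, Z) = 2*((l + 11)/(Z + l))/3 = 2*((11 + l)/(Z + l))/3 = 2*(11 + l)/(3*(Z + l)))
g(((2*(-1))*(6*(-4) + 1))/3, 16)*X(3) = (2*(11 + ((2*(-1))*(6*(-4) + 1))/3)/(3*(16 + ((2*(-1))*(6*(-4) + 1))/3)))*3**2 = (2*(11 - 2*(-24 + 1)*(1/3))/(3*(16 - 2*(-24 + 1)*(1/3))))*9 = (2*(11 - 2*(-23)*(1/3))/(3*(16 - 2*(-23)*(1/3))))*9 = (2*(11 + 46*(1/3))/(3*(16 + 46*(1/3))))*9 = (2*(11 + 46/3)/(3*(16 + 46/3)))*9 = ((2/3)*(79/3)/(94/3))*9 = ((2/3)*(3/94)*(79/3))*9 = (79/141)*9 = 237/47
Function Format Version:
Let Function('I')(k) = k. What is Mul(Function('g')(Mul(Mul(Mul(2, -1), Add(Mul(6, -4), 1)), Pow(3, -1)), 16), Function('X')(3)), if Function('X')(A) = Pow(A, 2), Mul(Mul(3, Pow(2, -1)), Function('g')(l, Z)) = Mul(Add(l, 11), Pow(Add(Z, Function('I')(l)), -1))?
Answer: Rational(237, 47) ≈ 5.0426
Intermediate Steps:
Function('g')(l, Z) = Mul(Rational(2, 3), Pow(Add(Z, l), -1), Add(11, l)) (Function('g')(l, Z) = Mul(Rational(2, 3), Mul(Add(l, 11), Pow(Add(Z, l), -1))) = Mul(Rational(2, 3), Mul(Add(11, l), Pow(Add(Z, l), -1))) = Mul(Rational(2, 3), Mul(Pow(Add(Z, l), -1), Add(11, l))) = Mul(Rational(2, 3), Pow(Add(Z, l), -1), Add(11, l)))
Mul(Function('g')(Mul(Mul(Mul(2, -1), Add(Mul(6, -4), 1)), Pow(3, -1)), 16), Function('X')(3)) = Mul(Mul(Rational(2, 3), Pow(Add(16, Mul(Mul(Mul(2, -1), Add(Mul(6, -4), 1)), Pow(3, -1))), -1), Add(11, Mul(Mul(Mul(2, -1), Add(Mul(6, -4), 1)), Pow(3, -1)))), Pow(3, 2)) = Mul(Mul(Rational(2, 3), Pow(Add(16, Mul(Mul(-2, Add(-24, 1)), Rational(1, 3))), -1), Add(11, Mul(Mul(-2, Add(-24, 1)), Rational(1, 3)))), 9) = Mul(Mul(Rational(2, 3), Pow(Add(16, Mul(Mul(-2, -23), Rational(1, 3))), -1), Add(11, Mul(Mul(-2, -23), Rational(1, 3)))), 9) = Mul(Mul(Rational(2, 3), Pow(Add(16, Mul(46, Rational(1, 3))), -1), Add(11, Mul(46, Rational(1, 3)))), 9) = Mul(Mul(Rational(2, 3), Pow(Add(16, Rational(46, 3)), -1), Add(11, Rational(46, 3))), 9) = Mul(Mul(Rational(2, 3), Pow(Rational(94, 3), -1), Rational(79, 3)), 9) = Mul(Mul(Rational(2, 3), Rational(3, 94), Rational(79, 3)), 9) = Mul(Rational(79, 141), 9) = Rational(237, 47)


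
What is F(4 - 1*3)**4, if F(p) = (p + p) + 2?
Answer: 256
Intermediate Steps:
F(p) = 2 + 2*p (F(p) = 2*p + 2 = 2 + 2*p)
F(4 - 1*3)**4 = (2 + 2*(4 - 1*3))**4 = (2 + 2*(4 - 3))**4 = (2 + 2*1)**4 = (2 + 2)**4 = 4**4 = 256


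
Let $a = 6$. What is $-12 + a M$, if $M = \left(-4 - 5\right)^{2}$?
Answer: $474$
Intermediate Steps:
$M = 81$ ($M = \left(-9\right)^{2} = 81$)
$-12 + a M = -12 + 6 \cdot 81 = -12 + 486 = 474$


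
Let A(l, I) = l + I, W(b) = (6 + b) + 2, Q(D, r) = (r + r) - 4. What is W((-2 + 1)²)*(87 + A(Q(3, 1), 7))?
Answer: 828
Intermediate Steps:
Q(D, r) = -4 + 2*r (Q(D, r) = 2*r - 4 = -4 + 2*r)
W(b) = 8 + b
A(l, I) = I + l
W((-2 + 1)²)*(87 + A(Q(3, 1), 7)) = (8 + (-2 + 1)²)*(87 + (7 + (-4 + 2*1))) = (8 + (-1)²)*(87 + (7 + (-4 + 2))) = (8 + 1)*(87 + (7 - 2)) = 9*(87 + 5) = 9*92 = 828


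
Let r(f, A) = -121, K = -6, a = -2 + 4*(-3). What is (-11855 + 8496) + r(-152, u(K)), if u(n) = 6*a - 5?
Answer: -3480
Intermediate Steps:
a = -14 (a = -2 - 12 = -14)
u(n) = -89 (u(n) = 6*(-14) - 5 = -84 - 5 = -89)
(-11855 + 8496) + r(-152, u(K)) = (-11855 + 8496) - 121 = -3359 - 121 = -3480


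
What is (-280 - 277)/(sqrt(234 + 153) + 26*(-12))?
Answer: 57928/32319 + 557*sqrt(43)/32319 ≈ 1.9054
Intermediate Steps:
(-280 - 277)/(sqrt(234 + 153) + 26*(-12)) = -557/(sqrt(387) - 312) = -557/(3*sqrt(43) - 312) = -557/(-312 + 3*sqrt(43))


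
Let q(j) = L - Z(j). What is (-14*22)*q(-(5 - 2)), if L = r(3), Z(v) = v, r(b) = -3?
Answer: 0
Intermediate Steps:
L = -3
q(j) = -3 - j
(-14*22)*q(-(5 - 2)) = (-14*22)*(-3 - (-1)*(5 - 2)) = -308*(-3 - (-1)*3) = -308*(-3 - 1*(-3)) = -308*(-3 + 3) = -308*0 = 0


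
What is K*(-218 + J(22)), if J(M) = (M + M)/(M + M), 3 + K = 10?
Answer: -1519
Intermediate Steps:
K = 7 (K = -3 + 10 = 7)
J(M) = 1 (J(M) = (2*M)/((2*M)) = (2*M)*(1/(2*M)) = 1)
K*(-218 + J(22)) = 7*(-218 + 1) = 7*(-217) = -1519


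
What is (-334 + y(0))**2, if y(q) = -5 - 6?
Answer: 119025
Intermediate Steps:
y(q) = -11
(-334 + y(0))**2 = (-334 - 11)**2 = (-345)**2 = 119025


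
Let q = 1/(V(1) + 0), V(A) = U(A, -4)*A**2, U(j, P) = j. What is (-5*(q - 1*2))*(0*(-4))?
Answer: 0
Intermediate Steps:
V(A) = A**3 (V(A) = A*A**2 = A**3)
q = 1 (q = 1/(1**3 + 0) = 1/(1 + 0) = 1/1 = 1)
(-5*(q - 1*2))*(0*(-4)) = (-5*(1 - 1*2))*(0*(-4)) = -5*(1 - 2)*0 = -5*(-1)*0 = 5*0 = 0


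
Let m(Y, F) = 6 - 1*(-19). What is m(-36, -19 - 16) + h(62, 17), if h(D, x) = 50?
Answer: 75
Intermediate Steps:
m(Y, F) = 25 (m(Y, F) = 6 + 19 = 25)
m(-36, -19 - 16) + h(62, 17) = 25 + 50 = 75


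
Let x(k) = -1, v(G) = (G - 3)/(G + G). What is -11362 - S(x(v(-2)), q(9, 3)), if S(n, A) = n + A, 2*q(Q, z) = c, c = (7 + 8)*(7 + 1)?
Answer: -11421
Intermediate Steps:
v(G) = (-3 + G)/(2*G) (v(G) = (-3 + G)/((2*G)) = (-3 + G)*(1/(2*G)) = (-3 + G)/(2*G))
c = 120 (c = 15*8 = 120)
q(Q, z) = 60 (q(Q, z) = (1/2)*120 = 60)
S(n, A) = A + n
-11362 - S(x(v(-2)), q(9, 3)) = -11362 - (60 - 1) = -11362 - 1*59 = -11362 - 59 = -11421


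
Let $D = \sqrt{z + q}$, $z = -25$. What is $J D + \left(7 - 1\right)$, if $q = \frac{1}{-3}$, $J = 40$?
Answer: $6 + \frac{80 i \sqrt{57}}{3} \approx 6.0 + 201.33 i$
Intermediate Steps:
$q = - \frac{1}{3} \approx -0.33333$
$D = \frac{2 i \sqrt{57}}{3}$ ($D = \sqrt{-25 - \frac{1}{3}} = \sqrt{- \frac{76}{3}} = \frac{2 i \sqrt{57}}{3} \approx 5.0332 i$)
$J D + \left(7 - 1\right) = 40 \frac{2 i \sqrt{57}}{3} + \left(7 - 1\right) = \frac{80 i \sqrt{57}}{3} + \left(7 - 1\right) = \frac{80 i \sqrt{57}}{3} + 6 = 6 + \frac{80 i \sqrt{57}}{3}$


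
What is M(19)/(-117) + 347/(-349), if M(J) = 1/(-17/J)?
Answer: -683552/694161 ≈ -0.98472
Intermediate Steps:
M(J) = -J/17
M(19)/(-117) + 347/(-349) = -1/17*19/(-117) + 347/(-349) = -19/17*(-1/117) + 347*(-1/349) = 19/1989 - 347/349 = -683552/694161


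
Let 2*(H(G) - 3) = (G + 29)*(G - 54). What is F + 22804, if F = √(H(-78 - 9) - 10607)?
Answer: 22804 + I*√6515 ≈ 22804.0 + 80.716*I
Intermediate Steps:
H(G) = 3 + (-54 + G)*(29 + G)/2 (H(G) = 3 + ((G + 29)*(G - 54))/2 = 3 + ((29 + G)*(-54 + G))/2 = 3 + ((-54 + G)*(29 + G))/2 = 3 + (-54 + G)*(29 + G)/2)
F = I*√6515 (F = √((-780 + (-78 - 9)²/2 - 25*(-78 - 9)/2) - 10607) = √((-780 + (½)*(-87)² - 25/2*(-87)) - 10607) = √((-780 + (½)*7569 + 2175/2) - 10607) = √((-780 + 7569/2 + 2175/2) - 10607) = √(4092 - 10607) = √(-6515) = I*√6515 ≈ 80.716*I)
F + 22804 = I*√6515 + 22804 = 22804 + I*√6515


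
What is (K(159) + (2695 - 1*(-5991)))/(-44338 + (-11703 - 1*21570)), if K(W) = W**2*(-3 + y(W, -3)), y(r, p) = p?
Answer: 143000/77611 ≈ 1.8425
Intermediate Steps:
K(W) = -6*W**2 (K(W) = W**2*(-3 - 3) = W**2*(-6) = -6*W**2)
(K(159) + (2695 - 1*(-5991)))/(-44338 + (-11703 - 1*21570)) = (-6*159**2 + (2695 - 1*(-5991)))/(-44338 + (-11703 - 1*21570)) = (-6*25281 + (2695 + 5991))/(-44338 + (-11703 - 21570)) = (-151686 + 8686)/(-44338 - 33273) = -143000/(-77611) = -143000*(-1/77611) = 143000/77611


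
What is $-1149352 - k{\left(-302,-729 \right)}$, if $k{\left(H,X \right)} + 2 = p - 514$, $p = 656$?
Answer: $-1149492$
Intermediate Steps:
$k{\left(H,X \right)} = 140$ ($k{\left(H,X \right)} = -2 + \left(656 - 514\right) = -2 + 142 = 140$)
$-1149352 - k{\left(-302,-729 \right)} = -1149352 - 140 = -1149492$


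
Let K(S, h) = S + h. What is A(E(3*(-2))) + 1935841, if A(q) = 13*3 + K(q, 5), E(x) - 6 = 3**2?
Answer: 1935900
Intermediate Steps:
E(x) = 15 (E(x) = 6 + 3**2 = 6 + 9 = 15)
A(q) = 44 + q (A(q) = 13*3 + (q + 5) = 39 + (5 + q) = 44 + q)
A(E(3*(-2))) + 1935841 = (44 + 15) + 1935841 = 59 + 1935841 = 1935900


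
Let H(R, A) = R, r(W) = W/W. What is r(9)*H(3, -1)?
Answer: 3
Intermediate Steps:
r(W) = 1
r(9)*H(3, -1) = 1*3 = 3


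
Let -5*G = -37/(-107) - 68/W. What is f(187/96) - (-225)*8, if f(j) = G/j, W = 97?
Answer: 17468210952/9704365 ≈ 1800.0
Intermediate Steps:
G = 3687/51895 (G = -(-37/(-107) - 68/97)/5 = -(-37*(-1/107) - 68*1/97)/5 = -(37/107 - 68/97)/5 = -⅕*(-3687/10379) = 3687/51895 ≈ 0.071047)
f(j) = 3687/(51895*j)
f(187/96) - (-225)*8 = 3687/(51895*((187/96))) - (-225)*8 = 3687/(51895*((187*(1/96)))) - 1*(-1800) = 3687/(51895*(187/96)) + 1800 = (3687/51895)*(96/187) + 1800 = 353952/9704365 + 1800 = 17468210952/9704365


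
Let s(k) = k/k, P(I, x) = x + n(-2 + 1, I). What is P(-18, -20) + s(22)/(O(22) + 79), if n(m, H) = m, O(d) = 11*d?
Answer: -6740/321 ≈ -20.997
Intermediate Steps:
P(I, x) = -1 + x (P(I, x) = x + (-2 + 1) = x - 1 = -1 + x)
s(k) = 1
P(-18, -20) + s(22)/(O(22) + 79) = (-1 - 20) + 1/(11*22 + 79) = -21 + 1/(242 + 79) = -21 + 1/321 = -6740/321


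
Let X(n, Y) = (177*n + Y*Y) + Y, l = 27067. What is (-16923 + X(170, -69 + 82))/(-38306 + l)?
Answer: -13349/11239 ≈ -1.1877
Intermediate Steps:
X(n, Y) = Y + Y² + 177*n (X(n, Y) = (177*n + Y²) + Y = (Y² + 177*n) + Y = Y + Y² + 177*n)
(-16923 + X(170, -69 + 82))/(-38306 + l) = (-16923 + ((-69 + 82) + (-69 + 82)² + 177*170))/(-38306 + 27067) = (-16923 + (13 + 13² + 30090))/(-11239) = (-16923 + (13 + 169 + 30090))*(-1/11239) = (-16923 + 30272)*(-1/11239) = 13349*(-1/11239) = -13349/11239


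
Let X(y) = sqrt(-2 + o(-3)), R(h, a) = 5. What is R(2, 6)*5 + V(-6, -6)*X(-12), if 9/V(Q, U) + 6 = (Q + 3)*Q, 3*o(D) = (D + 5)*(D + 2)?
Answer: 25 + I*sqrt(6)/2 ≈ 25.0 + 1.2247*I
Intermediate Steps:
o(D) = (2 + D)*(5 + D)/3 (o(D) = ((D + 5)*(D + 2))/3 = ((5 + D)*(2 + D))/3 = ((2 + D)*(5 + D))/3 = (2 + D)*(5 + D)/3)
X(y) = 2*I*sqrt(6)/3 (X(y) = sqrt(-2 + (10/3 + (1/3)*(-3)**2 + (7/3)*(-3))) = sqrt(-2 + (10/3 + (1/3)*9 - 7)) = sqrt(-2 + (10/3 + 3 - 7)) = sqrt(-2 - 2/3) = sqrt(-8/3) = 2*I*sqrt(6)/3)
V(Q, U) = 9/(-6 + Q*(3 + Q)) (V(Q, U) = 9/(-6 + (Q + 3)*Q) = 9/(-6 + (3 + Q)*Q) = 9/(-6 + Q*(3 + Q)))
R(2, 6)*5 + V(-6, -6)*X(-12) = 5*5 + (9/(-6 + (-6)**2 + 3*(-6)))*(2*I*sqrt(6)/3) = 25 + (9/(-6 + 36 - 18))*(2*I*sqrt(6)/3) = 25 + (9/12)*(2*I*sqrt(6)/3) = 25 + (9*(1/12))*(2*I*sqrt(6)/3) = 25 + 3*(2*I*sqrt(6)/3)/4 = 25 + I*sqrt(6)/2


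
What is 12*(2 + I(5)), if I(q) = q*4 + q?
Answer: 324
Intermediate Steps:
I(q) = 5*q (I(q) = 4*q + q = 5*q)
12*(2 + I(5)) = 12*(2 + 5*5) = 12*(2 + 25) = 12*27 = 324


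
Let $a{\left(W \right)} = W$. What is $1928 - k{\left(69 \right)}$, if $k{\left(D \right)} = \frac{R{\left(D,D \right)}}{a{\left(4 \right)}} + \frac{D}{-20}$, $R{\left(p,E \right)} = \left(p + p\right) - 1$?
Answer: $\frac{9486}{5} \approx 1897.2$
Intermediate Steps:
$R{\left(p,E \right)} = -1 + 2 p$ ($R{\left(p,E \right)} = 2 p - 1 = -1 + 2 p$)
$k{\left(D \right)} = - \frac{1}{4} + \frac{9 D}{20}$ ($k{\left(D \right)} = \frac{-1 + 2 D}{4} + \frac{D}{-20} = \left(-1 + 2 D\right) \frac{1}{4} + D \left(- \frac{1}{20}\right) = \left(- \frac{1}{4} + \frac{D}{2}\right) - \frac{D}{20} = - \frac{1}{4} + \frac{9 D}{20}$)
$1928 - k{\left(69 \right)} = 1928 - \left(- \frac{1}{4} + \frac{9}{20} \cdot 69\right) = 1928 - \left(- \frac{1}{4} + \frac{621}{20}\right) = 1928 - \frac{154}{5} = \frac{9486}{5}$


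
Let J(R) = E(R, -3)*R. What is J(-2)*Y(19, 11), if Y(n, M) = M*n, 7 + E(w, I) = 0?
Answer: 2926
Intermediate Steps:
E(w, I) = -7 (E(w, I) = -7 + 0 = -7)
J(R) = -7*R
J(-2)*Y(19, 11) = (-7*(-2))*(11*19) = 14*209 = 2926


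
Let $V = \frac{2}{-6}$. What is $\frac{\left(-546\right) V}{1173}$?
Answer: $\frac{182}{1173} \approx 0.15516$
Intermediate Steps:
$V = - \frac{1}{3}$ ($V = 2 \left(- \frac{1}{6}\right) = - \frac{1}{3} \approx -0.33333$)
$\frac{\left(-546\right) V}{1173} = \frac{\left(-546\right) \left(- \frac{1}{3}\right)}{1173} = 182 \cdot \frac{1}{1173} = \frac{182}{1173}$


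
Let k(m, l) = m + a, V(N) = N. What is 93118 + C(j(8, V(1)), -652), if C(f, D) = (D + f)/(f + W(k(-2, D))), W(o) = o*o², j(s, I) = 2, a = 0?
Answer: 279679/3 ≈ 93226.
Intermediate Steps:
k(m, l) = m (k(m, l) = m + 0 = m)
W(o) = o³
C(f, D) = (D + f)/(-8 + f) (C(f, D) = (D + f)/(f + (-2)³) = (D + f)/(f - 8) = (D + f)/(-8 + f))
93118 + C(j(8, V(1)), -652) = 93118 + (-652 + 2)/(-8 + 2) = 93118 - 650/(-6) = 93118 - ⅙*(-650) = 93118 + 325/3 = 279679/3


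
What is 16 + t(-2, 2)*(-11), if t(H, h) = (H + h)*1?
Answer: 16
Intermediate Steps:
t(H, h) = H + h
16 + t(-2, 2)*(-11) = 16 + (-2 + 2)*(-11) = 16 + 0*(-11) = 16 + 0 = 16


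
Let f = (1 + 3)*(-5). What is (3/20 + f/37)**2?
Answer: 83521/547600 ≈ 0.15252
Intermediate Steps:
f = -20 (f = 4*(-5) = -20)
(3/20 + f/37)**2 = (3/20 - 20/37)**2 = (-289/740)**2 = 83521/547600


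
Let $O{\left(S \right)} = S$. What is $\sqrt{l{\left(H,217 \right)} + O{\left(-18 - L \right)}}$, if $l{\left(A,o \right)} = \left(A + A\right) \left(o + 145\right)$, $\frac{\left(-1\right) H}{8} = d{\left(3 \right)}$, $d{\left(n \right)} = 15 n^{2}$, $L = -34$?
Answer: $4 i \sqrt{48869} \approx 884.25 i$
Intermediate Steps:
$H = -1080$ ($H = - 8 \cdot 15 \cdot 3^{2} = - 8 \cdot 15 \cdot 9 = \left(-8\right) 135 = -1080$)
$l{\left(A,o \right)} = 2 A \left(145 + o\right)$
$\sqrt{l{\left(H,217 \right)} + O{\left(-18 - L \right)}} = \sqrt{2 \left(-1080\right) \left(145 + 217\right) - -16} = \sqrt{2 \left(-1080\right) 362 + \left(-18 + 34\right)} = \sqrt{-781920 + 16} = \sqrt{-781904} = 4 i \sqrt{48869}$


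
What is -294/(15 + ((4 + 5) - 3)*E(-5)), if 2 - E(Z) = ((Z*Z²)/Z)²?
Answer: 98/1241 ≈ 0.078969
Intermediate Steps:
E(Z) = 2 - Z⁴ (E(Z) = 2 - ((Z*Z²)/Z)² = 2 - (Z³/Z)² = 2 - (Z²)² = 2 - Z⁴)
-294/(15 + ((4 + 5) - 3)*E(-5)) = -294/(15 + ((4 + 5) - 3)*(2 - 1*(-5)⁴)) = -294/(15 + (9 - 3)*(2 - 1*625)) = -294/(15 + 6*(2 - 625)) = -294/(15 + 6*(-623)) = -294/(15 - 3738) = -294/(-3723) = -294*(-1/3723) = 98/1241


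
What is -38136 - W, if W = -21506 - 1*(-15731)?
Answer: -32361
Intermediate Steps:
W = -5775 (W = -21506 + 15731 = -5775)
-38136 - W = -38136 - 1*(-5775) = -38136 + 5775 = -32361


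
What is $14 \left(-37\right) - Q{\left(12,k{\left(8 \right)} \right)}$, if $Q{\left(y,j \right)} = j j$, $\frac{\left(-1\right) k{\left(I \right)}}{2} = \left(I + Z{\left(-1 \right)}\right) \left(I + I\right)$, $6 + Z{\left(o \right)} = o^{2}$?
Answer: $-9734$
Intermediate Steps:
$Z{\left(o \right)} = -6 + o^{2}$
$k{\left(I \right)} = - 4 I \left(-5 + I\right)$ ($k{\left(I \right)} = - 2 \left(I - \left(6 - \left(-1\right)^{2}\right)\right) \left(I + I\right) = - 2 \left(I + \left(-6 + 1\right)\right) 2 I = - 2 \left(I - 5\right) 2 I = - 2 \left(-5 + I\right) 2 I = - 2 \cdot 2 I \left(-5 + I\right) = - 4 I \left(-5 + I\right)$)
$Q{\left(y,j \right)} = j^{2}$
$14 \left(-37\right) - Q{\left(12,k{\left(8 \right)} \right)} = 14 \left(-37\right) - \left(4 \cdot 8 \left(5 - 8\right)\right)^{2} = -518 - \left(4 \cdot 8 \left(5 - 8\right)\right)^{2} = -518 - \left(4 \cdot 8 \left(-3\right)\right)^{2} = -518 - \left(-96\right)^{2} = -518 - 9216 = -9734$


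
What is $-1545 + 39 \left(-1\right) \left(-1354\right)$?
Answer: $51261$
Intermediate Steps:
$-1545 + 39 \left(-1\right) \left(-1354\right) = -1545 - -52806 = -1545 + 52806 = 51261$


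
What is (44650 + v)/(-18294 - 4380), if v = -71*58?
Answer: -20266/11337 ≈ -1.7876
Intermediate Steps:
v = -4118
(44650 + v)/(-18294 - 4380) = (44650 - 4118)/(-18294 - 4380) = 40532/(-22674) = 40532*(-1/22674) = -20266/11337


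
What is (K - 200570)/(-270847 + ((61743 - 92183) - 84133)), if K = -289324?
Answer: 244947/192710 ≈ 1.2711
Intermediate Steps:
(K - 200570)/(-270847 + ((61743 - 92183) - 84133)) = (-289324 - 200570)/(-270847 + ((61743 - 92183) - 84133)) = -489894/(-270847 + (-30440 - 84133)) = -489894/(-270847 - 114573) = -489894/(-385420) = -489894*(-1/385420) = 244947/192710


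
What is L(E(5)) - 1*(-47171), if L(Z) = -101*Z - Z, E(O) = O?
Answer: 46661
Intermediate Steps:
L(Z) = -102*Z
L(E(5)) - 1*(-47171) = -102*5 - 1*(-47171) = -510 + 47171 = 46661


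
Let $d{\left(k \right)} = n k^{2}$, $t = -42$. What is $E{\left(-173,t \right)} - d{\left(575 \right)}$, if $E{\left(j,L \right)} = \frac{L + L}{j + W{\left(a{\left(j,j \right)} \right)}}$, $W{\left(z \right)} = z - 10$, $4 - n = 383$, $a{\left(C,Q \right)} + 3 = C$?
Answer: $\frac{44985168209}{359} \approx 1.2531 \cdot 10^{8}$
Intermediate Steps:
$a{\left(C,Q \right)} = -3 + C$
$n = -379$ ($n = 4 - 383 = -379$)
$W{\left(z \right)} = -10 + z$
$d{\left(k \right)} = - 379 k^{2}$
$E{\left(j,L \right)} = \frac{2 L}{-13 + 2 j}$ ($E{\left(j,L \right)} = \frac{L + L}{j + \left(-10 + \left(-3 + j\right)\right)} = \frac{2 L}{j + \left(-13 + j\right)} = \frac{2 L}{-13 + 2 j}$)
$E{\left(-173,t \right)} - d{\left(575 \right)} = 2 \left(-42\right) \frac{1}{-13 + 2 \left(-173\right)} - - 379 \cdot 575^{2} = 2 \left(-42\right) \frac{1}{-13 - 346} - \left(-379\right) 330625 = 2 \left(-42\right) \frac{1}{-359} - -125306875 = 2 \left(-42\right) \left(- \frac{1}{359}\right) + 125306875 = \frac{84}{359} + 125306875 = \frac{44985168209}{359}$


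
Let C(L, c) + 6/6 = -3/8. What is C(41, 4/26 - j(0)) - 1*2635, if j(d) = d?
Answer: -21091/8 ≈ -2636.4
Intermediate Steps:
C(L, c) = -11/8 (C(L, c) = -1 - 3/8 = -11/8)
C(41, 4/26 - j(0)) - 1*2635 = -11/8 - 1*2635 = -11/8 - 2635 = -21091/8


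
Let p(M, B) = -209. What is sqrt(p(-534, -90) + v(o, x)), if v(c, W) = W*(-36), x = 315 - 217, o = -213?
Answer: I*sqrt(3737) ≈ 61.131*I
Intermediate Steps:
x = 98
v(c, W) = -36*W
sqrt(p(-534, -90) + v(o, x)) = sqrt(-209 - 36*98) = sqrt(-209 - 3528) = sqrt(-3737) = I*sqrt(3737)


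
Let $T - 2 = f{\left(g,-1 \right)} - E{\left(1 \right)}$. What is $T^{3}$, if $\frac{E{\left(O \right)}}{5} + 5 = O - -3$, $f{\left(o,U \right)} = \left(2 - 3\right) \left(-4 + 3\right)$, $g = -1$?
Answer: $512$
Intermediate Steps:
$f{\left(o,U \right)} = 1$ ($f{\left(o,U \right)} = \left(-1\right) \left(-1\right) = 1$)
$E{\left(O \right)} = -10 + 5 O$ ($E{\left(O \right)} = -25 + 5 \left(O - -3\right) = -25 + 5 \left(O + 3\right) = -25 + 5 \left(3 + O\right) = -25 + \left(15 + 5 O\right) = -10 + 5 O$)
$T = 8$ ($T = 2 + \left(1 - \left(-10 + 5 \cdot 1\right)\right) = 2 + \left(1 - \left(-10 + 5\right)\right) = 2 + \left(1 - -5\right) = 2 + \left(1 + 5\right) = 2 + 6 = 8$)
$T^{3} = 8^{3} = 512$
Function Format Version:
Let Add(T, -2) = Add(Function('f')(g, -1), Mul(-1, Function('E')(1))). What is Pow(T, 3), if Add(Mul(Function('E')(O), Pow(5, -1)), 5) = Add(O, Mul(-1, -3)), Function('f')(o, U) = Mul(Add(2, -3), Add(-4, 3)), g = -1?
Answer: 512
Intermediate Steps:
Function('f')(o, U) = 1 (Function('f')(o, U) = Mul(-1, -1) = 1)
Function('E')(O) = Add(-10, Mul(5, O)) (Function('E')(O) = Add(-25, Mul(5, Add(O, Mul(-1, -3)))) = Add(-25, Mul(5, Add(O, 3))) = Add(-25, Mul(5, Add(3, O))) = Add(-25, Add(15, Mul(5, O))) = Add(-10, Mul(5, O)))
T = 8 (T = Add(2, Add(1, Mul(-1, Add(-10, Mul(5, 1))))) = Add(2, Add(1, Mul(-1, Add(-10, 5)))) = Add(2, Add(1, Mul(-1, -5))) = Add(2, Add(1, 5)) = Add(2, 6) = 8)
Pow(T, 3) = Pow(8, 3) = 512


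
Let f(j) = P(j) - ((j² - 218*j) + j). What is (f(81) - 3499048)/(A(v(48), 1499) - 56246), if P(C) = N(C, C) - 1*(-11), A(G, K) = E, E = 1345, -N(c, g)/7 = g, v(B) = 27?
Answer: 3488588/54901 ≈ 63.543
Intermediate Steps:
N(c, g) = -7*g
A(G, K) = 1345
P(C) = 11 - 7*C (P(C) = -7*C - 1*(-11) = -7*C + 11 = 11 - 7*C)
f(j) = 11 - j² + 210*j (f(j) = (11 - 7*j) - ((j² - 218*j) + j) = (11 - 7*j) - (j² - 217*j) = (11 - 7*j) + (-j² + 217*j) = 11 - j² + 210*j)
(f(81) - 3499048)/(A(v(48), 1499) - 56246) = ((11 - 1*81² + 210*81) - 3499048)/(1345 - 56246) = ((11 - 1*6561 + 17010) - 3499048)/(-54901) = ((11 - 6561 + 17010) - 3499048)*(-1/54901) = (10460 - 3499048)*(-1/54901) = -3488588*(-1/54901) = 3488588/54901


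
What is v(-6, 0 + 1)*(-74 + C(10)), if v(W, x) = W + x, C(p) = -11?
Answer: 425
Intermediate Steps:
v(-6, 0 + 1)*(-74 + C(10)) = (-6 + (0 + 1))*(-74 - 11) = (-6 + 1)*(-85) = -5*(-85) = 425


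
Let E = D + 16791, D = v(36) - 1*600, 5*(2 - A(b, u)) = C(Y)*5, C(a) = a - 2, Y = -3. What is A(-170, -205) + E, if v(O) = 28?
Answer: 16226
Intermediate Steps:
C(a) = -2 + a
A(b, u) = 7 (A(b, u) = 2 - (-2 - 3)*5/5 = 2 - (-1)*5 = 2 - ⅕*(-25) = 2 + 5 = 7)
D = -572 (D = 28 - 1*600 = 28 - 600 = -572)
E = 16219 (E = -572 + 16791 = 16219)
A(-170, -205) + E = 7 + 16219 = 16226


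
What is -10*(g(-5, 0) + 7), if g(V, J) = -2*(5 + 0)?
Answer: 30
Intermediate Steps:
g(V, J) = -10 (g(V, J) = -2*5 = -10)
-10*(g(-5, 0) + 7) = -10*(-10 + 7) = -10*(-3) = 30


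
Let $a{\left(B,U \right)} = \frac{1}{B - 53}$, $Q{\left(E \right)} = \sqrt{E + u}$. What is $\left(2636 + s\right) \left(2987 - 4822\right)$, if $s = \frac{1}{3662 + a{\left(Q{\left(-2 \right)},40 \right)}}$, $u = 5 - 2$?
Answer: $- \frac{921087571800}{190423} \approx -4.8371 \cdot 10^{6}$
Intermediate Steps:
$u = 3$ ($u = 5 - 2 = 3$)
$Q{\left(E \right)} = \sqrt{3 + E}$ ($Q{\left(E \right)} = \sqrt{E + 3} = \sqrt{3 + E}$)
$a{\left(B,U \right)} = \frac{1}{-53 + B}$
$s = \frac{52}{190423}$ ($s = \frac{1}{3662 + \frac{1}{-53 + \sqrt{3 - 2}}} = \frac{1}{3662 + \frac{1}{-53 + \sqrt{1}}} = \frac{1}{3662 + \frac{1}{-53 + 1}} = \frac{1}{3662 + \frac{1}{-52}} = \frac{1}{3662 - \frac{1}{52}} = \frac{1}{\frac{190423}{52}} = \frac{52}{190423} \approx 0.00027308$)
$\left(2636 + s\right) \left(2987 - 4822\right) = \left(2636 + \frac{52}{190423}\right) \left(2987 - 4822\right) = \frac{501955080}{190423} \left(-1835\right) = - \frac{921087571800}{190423}$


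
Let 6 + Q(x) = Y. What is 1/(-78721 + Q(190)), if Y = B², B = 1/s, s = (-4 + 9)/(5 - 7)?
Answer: -25/1968171 ≈ -1.2702e-5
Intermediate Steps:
s = -5/2 (s = 5/(-2) = 5*(-½) = -5/2 ≈ -2.5000)
B = -⅖ (B = 1/(-5/2) = -⅖ ≈ -0.40000)
Y = 4/25 (Y = (-⅖)² = 4/25 ≈ 0.16000)
Q(x) = -146/25 (Q(x) = -6 + 4/25 = -146/25)
1/(-78721 + Q(190)) = 1/(-78721 - 146/25) = 1/(-1968171/25) = -25/1968171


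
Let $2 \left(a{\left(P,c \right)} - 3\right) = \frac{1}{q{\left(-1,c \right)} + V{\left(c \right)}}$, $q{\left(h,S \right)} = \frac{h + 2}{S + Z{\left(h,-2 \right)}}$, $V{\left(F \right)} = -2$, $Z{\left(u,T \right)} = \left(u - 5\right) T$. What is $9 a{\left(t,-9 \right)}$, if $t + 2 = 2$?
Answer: $\frac{243}{10} \approx 24.3$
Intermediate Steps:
$t = 0$ ($t = -2 + 2 = 0$)
$Z{\left(u,T \right)} = T \left(-5 + u\right)$ ($Z{\left(u,T \right)} = \left(-5 + u\right) T = T \left(-5 + u\right)$)
$q{\left(h,S \right)} = \frac{2 + h}{10 + S - 2 h}$ ($q{\left(h,S \right)} = \frac{h + 2}{S - 2 \left(-5 + h\right)} = \frac{2 + h}{S - \left(-10 + 2 h\right)} = \frac{2 + h}{10 + S - 2 h}$)
$a{\left(P,c \right)} = 3 + \frac{1}{2 \left(-2 + \frac{1}{12 + c}\right)}$ ($a{\left(P,c \right)} = 3 + \frac{1}{2 \left(\frac{2 - 1}{10 + c - -2} - 2\right)} = 3 + \frac{1}{2 \left(\frac{1}{10 + c + 2} \cdot 1 - 2\right)} = 3 + \frac{1}{2 \left(\frac{1}{12 + c} 1 - 2\right)} = 3 + \frac{1}{2 \left(\frac{1}{12 + c} - 2\right)} = 3 + \frac{1}{2 \left(-2 + \frac{1}{12 + c}\right)}$)
$9 a{\left(t,-9 \right)} = 9 \frac{126 + 11 \left(-9\right)}{2 \left(23 + 2 \left(-9\right)\right)} = 9 \frac{126 - 99}{2 \left(23 - 18\right)} = 9 \cdot \frac{1}{2} \cdot \frac{1}{5} \cdot 27 = 9 \cdot \frac{27}{10} = \frac{243}{10}$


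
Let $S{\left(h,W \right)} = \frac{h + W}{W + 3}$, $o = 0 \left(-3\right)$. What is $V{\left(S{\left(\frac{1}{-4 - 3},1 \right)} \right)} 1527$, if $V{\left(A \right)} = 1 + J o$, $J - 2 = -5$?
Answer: $1527$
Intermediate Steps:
$o = 0$
$J = -3$ ($J = 2 - 5 = -3$)
$S{\left(h,W \right)} = \frac{W + h}{3 + W}$
$V{\left(A \right)} = 1$ ($V{\left(A \right)} = 1 - 0 = 1 + 0 = 1$)
$V{\left(S{\left(\frac{1}{-4 - 3},1 \right)} \right)} 1527 = 1 \cdot 1527 = 1527$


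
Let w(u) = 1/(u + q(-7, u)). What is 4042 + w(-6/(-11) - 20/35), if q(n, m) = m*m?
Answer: 600371/150 ≈ 4002.5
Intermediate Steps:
q(n, m) = m**2
w(u) = 1/(u + u**2)
4042 + w(-6/(-11) - 20/35) = 4042 + 1/((-6/(-11) - 20/35)*(1 + (-6/(-11) - 20/35))) = 4042 + 1/((-6*(-1/11) - 20*1/35)*(1 + (-6*(-1/11) - 20*1/35))) = 4042 + 1/((6/11 - 4/7)*(1 + (6/11 - 4/7))) = 4042 + 1/((-2/77)*(1 - 2/77)) = 4042 - 77/(2*75/77) = 4042 - 77/2*77/75 = 4042 - 5929/150 = 600371/150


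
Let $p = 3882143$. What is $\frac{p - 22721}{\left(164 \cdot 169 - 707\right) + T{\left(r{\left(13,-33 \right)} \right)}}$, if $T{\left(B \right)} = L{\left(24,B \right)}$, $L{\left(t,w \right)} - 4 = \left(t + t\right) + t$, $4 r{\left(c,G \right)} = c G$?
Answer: $\frac{3859422}{27085} \approx 142.49$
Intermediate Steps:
$r{\left(c,G \right)} = \frac{G c}{4}$ ($r{\left(c,G \right)} = \frac{c G}{4} = \frac{G c}{4}$)
$L{\left(t,w \right)} = 4 + 3 t$ ($L{\left(t,w \right)} = 4 + \left(\left(t + t\right) + t\right) = 4 + \left(2 t + t\right) = 4 + 3 t$)
$T{\left(B \right)} = 76$ ($T{\left(B \right)} = 4 + 3 \cdot 24 = 4 + 72 = 76$)
$\frac{p - 22721}{\left(164 \cdot 169 - 707\right) + T{\left(r{\left(13,-33 \right)} \right)}} = \frac{3882143 - 22721}{\left(164 \cdot 169 - 707\right) + 76} = \frac{3859422}{\left(27716 - 707\right) + 76} = \frac{3859422}{27009 + 76} = \frac{3859422}{27085}$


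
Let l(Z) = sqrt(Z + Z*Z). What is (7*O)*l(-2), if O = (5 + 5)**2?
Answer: 700*sqrt(2) ≈ 989.95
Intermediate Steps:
O = 100 (O = 10**2 = 100)
l(Z) = sqrt(Z + Z**2)
(7*O)*l(-2) = (7*100)*sqrt(-2*(1 - 2)) = 700*sqrt(-2*(-1)) = 700*sqrt(2)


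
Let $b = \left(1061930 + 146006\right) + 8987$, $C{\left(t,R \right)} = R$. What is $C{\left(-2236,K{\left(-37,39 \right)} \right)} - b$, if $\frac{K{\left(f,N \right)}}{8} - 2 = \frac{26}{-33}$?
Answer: $- \frac{40158139}{33} \approx -1.2169 \cdot 10^{6}$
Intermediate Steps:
$K{\left(f,N \right)} = \frac{320}{33}$ ($K{\left(f,N \right)} = 16 + 8 \frac{26}{-33} = 16 + 8 \cdot 26 \left(- \frac{1}{33}\right) = 16 + 8 \left(- \frac{26}{33}\right) = 16 - \frac{208}{33} = \frac{320}{33}$)
$b = 1216923$ ($b = 1207936 + 8987 = 1216923$)
$C{\left(-2236,K{\left(-37,39 \right)} \right)} - b = \frac{320}{33} - 1216923 = - \frac{40158139}{33}$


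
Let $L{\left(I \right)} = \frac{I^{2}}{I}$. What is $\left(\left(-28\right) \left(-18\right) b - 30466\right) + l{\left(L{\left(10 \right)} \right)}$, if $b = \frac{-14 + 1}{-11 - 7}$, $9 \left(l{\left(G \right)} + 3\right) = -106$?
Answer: $- \frac{271051}{9} \approx -30117.0$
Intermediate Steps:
$L{\left(I \right)} = I$
$l{\left(G \right)} = - \frac{133}{9}$ ($l{\left(G \right)} = -3 + \frac{1}{9} \left(-106\right) = -3 - \frac{106}{9} = - \frac{133}{9}$)
$b = \frac{13}{18}$ ($b = - \frac{13}{-11 - 7} = - \frac{13}{-18} = \left(-13\right) \left(- \frac{1}{18}\right) = \frac{13}{18} \approx 0.72222$)
$\left(\left(-28\right) \left(-18\right) b - 30466\right) + l{\left(L{\left(10 \right)} \right)} = \left(\left(-28\right) \left(-18\right) \frac{13}{18} - 30466\right) - \frac{133}{9} = \left(504 \cdot \frac{13}{18} - 30466\right) - \frac{133}{9} = \left(364 - 30466\right) - \frac{133}{9} = -30102 - \frac{133}{9} = - \frac{271051}{9}$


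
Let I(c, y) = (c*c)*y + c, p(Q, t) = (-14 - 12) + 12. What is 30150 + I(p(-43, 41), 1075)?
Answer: 240836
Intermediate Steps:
p(Q, t) = -14 (p(Q, t) = -26 + 12 = -14)
I(c, y) = c + y*c² (I(c, y) = c²*y + c = y*c² + c = c + y*c²)
30150 + I(p(-43, 41), 1075) = 30150 - 14*(1 - 14*1075) = 30150 - 14*(1 - 15050) = 30150 - 14*(-15049) = 30150 + 210686 = 240836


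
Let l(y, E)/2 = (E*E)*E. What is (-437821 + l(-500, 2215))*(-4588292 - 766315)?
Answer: -116377772448195903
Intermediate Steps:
l(y, E) = 2*E³ (l(y, E) = 2*((E*E)*E) = 2*(E²*E) = 2*E³)
(-437821 + l(-500, 2215))*(-4588292 - 766315) = (-437821 + 2*2215³)*(-4588292 - 766315) = (-437821 + 2*10867288375)*(-5354607) = (-437821 + 21734576750)*(-5354607) = 21734138929*(-5354607) = -116377772448195903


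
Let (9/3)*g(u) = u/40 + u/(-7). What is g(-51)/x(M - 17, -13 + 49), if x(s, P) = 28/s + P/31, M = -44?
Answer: 1060851/371840 ≈ 2.8530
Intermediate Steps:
g(u) = -11*u/280 (g(u) = (u/40 + u/(-7))/3 = (u*(1/40) + u*(-⅐))/3 = (u/40 - u/7)/3 = (-33*u/280)/3 = -11*u/280)
x(s, P) = 28/s + P/31 (x(s, P) = 28/s + P*(1/31) = 28/s + P/31)
g(-51)/x(M - 17, -13 + 49) = (-11/280*(-51))/(28/(-44 - 17) + (-13 + 49)/31) = 561/(280*(28/(-61) + (1/31)*36)) = 561/(280*(28*(-1/61) + 36/31)) = 561/(280*(-28/61 + 36/31)) = 561/(280*(1328/1891)) = (561/280)*(1891/1328) = 1060851/371840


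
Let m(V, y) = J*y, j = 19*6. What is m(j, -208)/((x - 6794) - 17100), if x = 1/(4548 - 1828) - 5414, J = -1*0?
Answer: 0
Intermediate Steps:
j = 114
J = 0
x = -14726079/2720 (x = 1/2720 - 5414 = -14726079/2720 ≈ -5414.0)
m(V, y) = 0 (m(V, y) = 0*y = 0)
m(j, -208)/((x - 6794) - 17100) = 0/((-14726079/2720 - 6794) - 17100) = 0/(-33205759/2720 - 17100) = 0/(-79717759/2720) = 0*(-2720/79717759) = 0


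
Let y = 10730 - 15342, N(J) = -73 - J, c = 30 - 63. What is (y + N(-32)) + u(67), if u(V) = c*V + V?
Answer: -6797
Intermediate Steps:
c = -33
y = -4612
u(V) = -32*V (u(V) = -33*V + V = -32*V)
(y + N(-32)) + u(67) = (-4612 + (-73 - 1*(-32))) - 32*67 = (-4612 + (-73 + 32)) - 2144 = (-4612 - 41) - 2144 = -4653 - 2144 = -6797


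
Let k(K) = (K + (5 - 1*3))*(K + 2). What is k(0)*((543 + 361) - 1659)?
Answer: -3020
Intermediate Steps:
k(K) = (2 + K)**2 (k(K) = (K + (5 - 3))*(2 + K) = (K + 2)*(2 + K) = (2 + K)*(2 + K) = (2 + K)**2)
k(0)*((543 + 361) - 1659) = (2 + 0)**2*((543 + 361) - 1659) = 2**2*(904 - 1659) = 4*(-755) = -3020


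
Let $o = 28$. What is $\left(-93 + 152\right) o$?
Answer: $1652$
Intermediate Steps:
$\left(-93 + 152\right) o = \left(-93 + 152\right) 28 = 59 \cdot 28 = 1652$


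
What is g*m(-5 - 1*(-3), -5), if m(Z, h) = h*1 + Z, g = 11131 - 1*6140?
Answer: -34937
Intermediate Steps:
g = 4991 (g = 11131 - 6140 = 4991)
m(Z, h) = Z + h (m(Z, h) = h + Z = Z + h)
g*m(-5 - 1*(-3), -5) = 4991*((-5 - 1*(-3)) - 5) = 4991*((-5 + 3) - 5) = 4991*(-2 - 5) = 4991*(-7) = -34937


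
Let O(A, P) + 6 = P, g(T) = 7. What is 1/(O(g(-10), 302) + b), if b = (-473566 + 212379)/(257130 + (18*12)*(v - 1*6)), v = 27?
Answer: 261666/77191949 ≈ 0.0033898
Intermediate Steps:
O(A, P) = -6 + P
b = -261187/261666 (b = (-473566 + 212379)/(257130 + (18*12)*(27 - 1*6)) = -261187/(257130 + 216*(27 - 6)) = -261187/(257130 + 216*21) = -261187/(257130 + 4536) = -261187/261666 ≈ -0.99817)
1/(O(g(-10), 302) + b) = 1/((-6 + 302) - 261187/261666) = 1/(296 - 261187/261666) = 1/(77191949/261666) = 261666/77191949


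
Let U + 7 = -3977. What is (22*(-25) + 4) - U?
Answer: 3438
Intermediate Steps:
U = -3984 (U = -7 - 3977 = -3984)
(22*(-25) + 4) - U = (22*(-25) + 4) - 1*(-3984) = (-550 + 4) + 3984 = -546 + 3984 = 3438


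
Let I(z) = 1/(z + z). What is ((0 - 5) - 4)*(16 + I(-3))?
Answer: -285/2 ≈ -142.50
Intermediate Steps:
I(z) = 1/(2*z)
((0 - 5) - 4)*(16 + I(-3)) = ((0 - 5) - 4)*(16 + (½)/(-3)) = (-5 - 4)*(16 + (½)*(-⅓)) = -9*(16 - ⅙) = -9*95/6 = -285/2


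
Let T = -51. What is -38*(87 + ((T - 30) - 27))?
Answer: 798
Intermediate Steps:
-38*(87 + ((T - 30) - 27)) = -38*(87 + ((-51 - 30) - 27)) = -38*(87 + (-81 - 27)) = -38*(87 - 108) = -38*(-21) = 798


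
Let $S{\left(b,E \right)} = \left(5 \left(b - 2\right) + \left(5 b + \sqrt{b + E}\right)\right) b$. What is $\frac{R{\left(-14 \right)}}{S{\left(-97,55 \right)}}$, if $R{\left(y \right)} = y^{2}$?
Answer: $\frac{13720}{6654491} + \frac{14 i \sqrt{42}}{6654491} \approx 0.0020618 + 1.3634 \cdot 10^{-5} i$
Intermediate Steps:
$S{\left(b,E \right)} = b \left(-10 + \sqrt{E + b} + 10 b\right)$ ($S{\left(b,E \right)} = \left(5 \left(-2 + b\right) + \left(5 b + \sqrt{E + b}\right)\right) b = \left(\left(-10 + 5 b\right) + \left(\sqrt{E + b} + 5 b\right)\right) b = \left(-10 + \sqrt{E + b} + 10 b\right) b = b \left(-10 + \sqrt{E + b} + 10 b\right)$)
$\frac{R{\left(-14 \right)}}{S{\left(-97,55 \right)}} = \frac{\left(-14\right)^{2}}{\left(-97\right) \left(-10 + \sqrt{55 - 97} + 10 \left(-97\right)\right)} = \frac{196}{\left(-97\right) \left(-10 + \sqrt{-42} - 970\right)} = \frac{196}{\left(-97\right) \left(-10 + i \sqrt{42} - 970\right)} = \frac{196}{\left(-97\right) \left(-980 + i \sqrt{42}\right)} = \frac{196}{95060 - 97 i \sqrt{42}}$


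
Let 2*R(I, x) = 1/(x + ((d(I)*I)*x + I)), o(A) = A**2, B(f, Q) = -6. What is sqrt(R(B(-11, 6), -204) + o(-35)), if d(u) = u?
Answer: sqrt(69902068323)/7554 ≈ 35.000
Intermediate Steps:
R(I, x) = 1/(2*(I + x + x*I**2)) (R(I, x) = 1/(2*(x + ((I*I)*x + I))) = 1/(2*(x + (I**2*x + I))) = 1/(2*(x + (x*I**2 + I))) = 1/(2*(x + (I + x*I**2))) = 1/(2*(I + x + x*I**2)))
sqrt(R(B(-11, 6), -204) + o(-35)) = sqrt(1/(2*(-6 - 204 - 204*(-6)**2)) + (-35)**2) = sqrt(1/(2*(-6 - 204 - 204*36)) + 1225) = sqrt(1/(2*(-6 - 204 - 7344)) + 1225) = sqrt((1/2)/(-7554) + 1225) = sqrt((1/2)*(-1/7554) + 1225) = sqrt(-1/15108 + 1225) = sqrt(18507299/15108) = sqrt(69902068323)/7554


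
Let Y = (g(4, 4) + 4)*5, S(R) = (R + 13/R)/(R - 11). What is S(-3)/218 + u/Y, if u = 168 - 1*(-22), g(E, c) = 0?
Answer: 21751/2289 ≈ 9.5024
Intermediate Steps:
u = 190 (u = 168 + 22 = 190)
S(R) = (R + 13/R)/(-11 + R)
Y = 20 (Y = (0 + 4)*5 = 4*5 = 20)
S(-3)/218 + u/Y = ((13 + (-3)²)/((-3)*(-11 - 3)))/218 + 190/20 = -⅓*(13 + 9)/(-14)*(1/218) + 190*(1/20) = -⅓*(-1/14)*22*(1/218) + 19/2 = (11/21)*(1/218) + 19/2 = 11/4578 + 19/2 = 21751/2289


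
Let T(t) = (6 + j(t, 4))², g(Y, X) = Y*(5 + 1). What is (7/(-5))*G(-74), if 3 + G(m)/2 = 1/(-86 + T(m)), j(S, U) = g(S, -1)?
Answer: 575273/68485 ≈ 8.4000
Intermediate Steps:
g(Y, X) = 6*Y (g(Y, X) = Y*6 = 6*Y)
j(S, U) = 6*S
T(t) = (6 + 6*t)²
G(m) = -6 + 2/(-86 + 36*(1 + m)²)
(7/(-5))*G(-74) = (7/(-5))*((259 - 108*(1 - 74)²)/(-43 + 18*(1 - 74)²)) = (7*(-⅕))*((259 - 108*(-73)²)/(-43 + 18*(-73)²)) = -7*(259 - 108*5329)/(5*(-43 + 18*5329)) = -7*(259 - 575532)/(5*(-43 + 95922)) = -7*(-575273)/(5*95879) = -(-575273)/68485 = -7/5*(-575273/95879) = 575273/68485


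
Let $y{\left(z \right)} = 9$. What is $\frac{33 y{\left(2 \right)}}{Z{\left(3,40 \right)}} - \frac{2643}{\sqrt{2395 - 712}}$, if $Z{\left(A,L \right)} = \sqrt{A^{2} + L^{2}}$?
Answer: $- \frac{881 \sqrt{187}}{187} + \frac{297 \sqrt{1609}}{1609} \approx -57.021$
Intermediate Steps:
$\frac{33 y{\left(2 \right)}}{Z{\left(3,40 \right)}} - \frac{2643}{\sqrt{2395 - 712}} = \frac{33 \cdot 9}{\sqrt{3^{2} + 40^{2}}} - \frac{2643}{\sqrt{2395 - 712}} = \frac{297}{\sqrt{9 + 1600}} - \frac{2643}{\sqrt{1683}} = \frac{297}{\sqrt{1609}} - \frac{2643}{3 \sqrt{187}} = 297 \frac{\sqrt{1609}}{1609} - 2643 \frac{\sqrt{187}}{561} = \frac{297 \sqrt{1609}}{1609} - \frac{881 \sqrt{187}}{187} = - \frac{881 \sqrt{187}}{187} + \frac{297 \sqrt{1609}}{1609}$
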